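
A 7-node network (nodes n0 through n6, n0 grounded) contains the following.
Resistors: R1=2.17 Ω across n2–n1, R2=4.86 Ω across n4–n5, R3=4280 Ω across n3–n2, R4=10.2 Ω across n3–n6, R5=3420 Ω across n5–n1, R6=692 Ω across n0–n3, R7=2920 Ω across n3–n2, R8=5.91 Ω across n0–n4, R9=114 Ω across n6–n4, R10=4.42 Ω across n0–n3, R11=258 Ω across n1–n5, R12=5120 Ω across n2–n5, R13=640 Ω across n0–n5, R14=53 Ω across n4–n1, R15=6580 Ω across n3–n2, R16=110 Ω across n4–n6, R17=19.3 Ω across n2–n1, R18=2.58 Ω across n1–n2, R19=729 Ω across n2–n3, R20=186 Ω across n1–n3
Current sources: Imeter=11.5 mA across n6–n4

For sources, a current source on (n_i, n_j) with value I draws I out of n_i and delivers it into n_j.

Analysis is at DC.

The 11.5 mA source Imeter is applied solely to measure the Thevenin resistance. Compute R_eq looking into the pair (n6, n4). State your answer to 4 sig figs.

R_eq = 14.67 Ω

Apply KCL at each of the 6 non-ground nodes and solve the resulting linear system.
Node n1: branches {R1, R5, R11, R14, R17, R18, R20} → V_1 = 0.02687
Node n2: branches {R1, R3, R7, R12, R15, R17, R18, R19} → V_2 = 0.02673
Node n3: branches {R3, R4, R6, R7, R10, R15, R19, R20} → V_3 = -0.03523
Node n4: branches {R2, R8, R9, R14, R16, Imeter} → V_4 = 0.04698
Node n5: branches {R2, R5, R11, R12, R13} → V_5 = 0.04622
Node n6: branches {R4, R9, R16, Imeter} → V_6 = -0.1218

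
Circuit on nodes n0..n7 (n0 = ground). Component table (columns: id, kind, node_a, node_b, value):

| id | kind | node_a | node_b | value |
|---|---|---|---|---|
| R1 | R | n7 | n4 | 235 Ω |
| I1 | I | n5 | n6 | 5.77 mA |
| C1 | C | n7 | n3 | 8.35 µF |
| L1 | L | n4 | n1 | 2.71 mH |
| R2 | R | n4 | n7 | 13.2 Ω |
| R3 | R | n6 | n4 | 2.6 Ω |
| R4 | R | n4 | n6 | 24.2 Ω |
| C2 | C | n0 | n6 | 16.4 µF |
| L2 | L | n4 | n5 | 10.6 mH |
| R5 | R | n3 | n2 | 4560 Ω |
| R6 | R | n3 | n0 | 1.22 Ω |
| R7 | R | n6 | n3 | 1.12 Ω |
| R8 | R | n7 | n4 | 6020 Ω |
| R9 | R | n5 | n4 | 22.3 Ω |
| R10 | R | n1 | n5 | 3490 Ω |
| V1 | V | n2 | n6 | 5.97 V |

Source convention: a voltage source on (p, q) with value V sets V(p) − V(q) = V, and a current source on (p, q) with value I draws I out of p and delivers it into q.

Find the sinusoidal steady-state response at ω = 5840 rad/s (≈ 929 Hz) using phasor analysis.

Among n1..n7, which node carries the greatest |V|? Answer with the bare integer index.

2

Element admittances at ω=5840 rad/s:
  Y(R1) = 0.004255+0.000j S between n7,n4
  I1: injects 0.00577 A into n6 (from n5)
  Y(C1) = 0.000+0.04876j S between n7,n3
  Y(L1) = 0.000-0.06319j S between n4,n1
  Y(R2) = 0.07576+0.000j S between n4,n7
  Y(R3) = 0.3846+0.000j S between n6,n4
  Y(R4) = 0.04132+0.000j S between n4,n6
  Y(C2) = 0.000+0.09578j S between n0,n6
  Y(L2) = 0.000-0.01615j S between n4,n5
  Y(R5) = 0.0002193+0.000j S between n3,n2
  Y(R6) = 0.8197+0.000j S between n3,n0
  Y(R7) = 0.8929+0.000j S between n6,n3
  Y(R8) = 0.0001661+0.000j S between n7,n4
  Y(R9) = 0.04484+0.000j S between n5,n4
  Y(R10) = 0.0002865+0.000j S between n1,n5
  V1: constraint V(n2)−V(n6) = 5.97
Assemble and solve the 8×8 MNA system:
  V(n1)=-0.01344+0.001255j  V(n2)=5.969+0.0007094j  V(n3)=8.289e-05+0.0001062j  V(n4)=-0.01362+0.001770j  V(n5)=-0.1270-0.03880j  V(n6)=-0.0009085+0.0007094j  V(n7)=-0.009181+0.007404j
  i(V1)=-0.001309-1.323e-07j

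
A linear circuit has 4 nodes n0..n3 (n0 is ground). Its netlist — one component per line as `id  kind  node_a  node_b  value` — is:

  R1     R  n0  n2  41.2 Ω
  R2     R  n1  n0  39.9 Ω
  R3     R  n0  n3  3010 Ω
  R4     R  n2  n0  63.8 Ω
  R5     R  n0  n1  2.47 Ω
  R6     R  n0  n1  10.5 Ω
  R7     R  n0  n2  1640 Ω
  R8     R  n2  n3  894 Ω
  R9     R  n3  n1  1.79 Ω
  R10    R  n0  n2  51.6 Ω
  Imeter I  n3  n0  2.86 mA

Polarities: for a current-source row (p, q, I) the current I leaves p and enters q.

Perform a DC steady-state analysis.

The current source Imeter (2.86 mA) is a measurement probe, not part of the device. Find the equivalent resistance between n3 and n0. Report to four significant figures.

Apply KCL at each of the 3 non-ground nodes and solve the resulting linear system.
Node n1: branches {R2, R5, R6, R9} → V_1 = -0.005417
Node n2: branches {R1, R4, R7, R8, R10} → V_2 = -0.0001926
Node n3: branches {R3, R8, R9, Imeter} → V_3 = -0.01051

R_eq = 3.675 Ω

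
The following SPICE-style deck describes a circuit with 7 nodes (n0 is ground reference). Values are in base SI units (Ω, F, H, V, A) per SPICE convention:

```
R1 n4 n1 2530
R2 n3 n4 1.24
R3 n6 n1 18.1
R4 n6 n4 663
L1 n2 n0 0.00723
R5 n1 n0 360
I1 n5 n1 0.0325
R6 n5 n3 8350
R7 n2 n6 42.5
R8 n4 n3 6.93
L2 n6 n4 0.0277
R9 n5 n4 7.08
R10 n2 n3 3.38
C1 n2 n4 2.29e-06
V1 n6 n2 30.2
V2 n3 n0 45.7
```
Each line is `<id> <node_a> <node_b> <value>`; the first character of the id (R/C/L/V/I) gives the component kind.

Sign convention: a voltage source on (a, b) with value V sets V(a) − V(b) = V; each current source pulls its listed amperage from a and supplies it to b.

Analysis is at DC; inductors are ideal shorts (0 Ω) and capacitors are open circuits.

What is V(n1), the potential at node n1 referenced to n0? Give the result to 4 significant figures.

29.32 V

Apply KCL at each of the 6 non-ground nodes and solve the resulting linear system.
Node n1: branches {R1, R3, R5, I1} → V_1 = 29.32
Node n2: branches {L1, R7, R10, C1, V1} → V_2 = 0.000
Node n3: branches {R2, R6, R8, R10, V2} → V_3 = 45.70
Node n4: branches {R1, R2, R4, R8, L2, R9, C1} → V_4 = 30.20
Node n5: branches {I1, R6, R9} → V_5 = 29.98
Node n6: branches {R3, R4, R7, L2, V1} → V_6 = 30.20
Source currents: i(L1)=28.18, i(L2)=-14.71, i(V1)=13.95, i(V2)=-28.26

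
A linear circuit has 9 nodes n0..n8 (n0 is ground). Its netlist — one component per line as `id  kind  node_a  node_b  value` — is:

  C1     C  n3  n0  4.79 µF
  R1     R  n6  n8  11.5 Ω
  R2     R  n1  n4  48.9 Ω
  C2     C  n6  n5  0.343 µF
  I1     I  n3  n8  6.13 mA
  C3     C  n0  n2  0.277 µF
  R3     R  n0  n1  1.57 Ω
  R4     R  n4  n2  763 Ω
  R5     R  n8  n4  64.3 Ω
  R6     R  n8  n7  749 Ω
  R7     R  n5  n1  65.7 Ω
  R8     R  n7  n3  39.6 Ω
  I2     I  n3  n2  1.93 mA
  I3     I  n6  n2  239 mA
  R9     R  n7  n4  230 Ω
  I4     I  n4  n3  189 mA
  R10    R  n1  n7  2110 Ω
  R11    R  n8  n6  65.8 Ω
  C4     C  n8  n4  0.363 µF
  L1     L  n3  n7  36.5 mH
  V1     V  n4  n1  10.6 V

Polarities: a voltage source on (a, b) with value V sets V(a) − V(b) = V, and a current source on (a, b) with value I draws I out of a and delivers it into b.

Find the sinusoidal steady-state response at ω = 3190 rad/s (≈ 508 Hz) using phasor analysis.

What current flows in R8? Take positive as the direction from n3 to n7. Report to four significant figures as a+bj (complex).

0.005994-0.06094j A

MNA unknowns: 8 node voltages V₁..V_8 plus 1 source current (V1)
C1: Y=0.000+0.01528j on G[3,0]
R1: Y=0.08696+0.000j on G[6,8]
R2: Y=0.02045+0.000j on G[1,4]
C2: Y=0.000+0.001094j on G[6,5]
I1: z[3]−=0.00613, z[8]+=0.00613
C3: Y=0.000+0.0008836j on G[0,2]
R3: Y=0.6369+0.000j on G[0,1]
R4: Y=0.001311+0.000j on G[4,2]
R5: Y=0.01555+0.000j on G[8,4]
R6: Y=0.001335+0.000j on G[8,7]
R7: Y=0.01522+0.000j on G[5,1]
R8: Y=0.02525+0.000j on G[7,3]
I2: z[3]−=0.00193, z[2]+=0.00193
I3: z[6]−=0.239, z[2]+=0.239
R9: Y=0.004348+0.000j on G[7,4]
I4: z[4]−=0.189, z[3]+=0.189
R10: Y=0.0004739+0.000j on G[1,7]
R11: Y=0.01520+0.000j on G[8,6]
C4: Y=0.000+0.001158j on G[8,4]
L1: Y=0.000-0.008588j on G[3,7]
V1: row V4−V1=10.6, i_V1 at 4,1
solve → V1=-0.4322-0.2837j, V2=133.2-90.12j, V3=4.121-12.81j, V4=10.17-0.2837j, V5=-0.5065-0.7032j, V6=-6.343+0.3302j, V7=3.884-10.39j, V8=-4.014+0.2677j
aux → i_V1=-0.4930-0.1695j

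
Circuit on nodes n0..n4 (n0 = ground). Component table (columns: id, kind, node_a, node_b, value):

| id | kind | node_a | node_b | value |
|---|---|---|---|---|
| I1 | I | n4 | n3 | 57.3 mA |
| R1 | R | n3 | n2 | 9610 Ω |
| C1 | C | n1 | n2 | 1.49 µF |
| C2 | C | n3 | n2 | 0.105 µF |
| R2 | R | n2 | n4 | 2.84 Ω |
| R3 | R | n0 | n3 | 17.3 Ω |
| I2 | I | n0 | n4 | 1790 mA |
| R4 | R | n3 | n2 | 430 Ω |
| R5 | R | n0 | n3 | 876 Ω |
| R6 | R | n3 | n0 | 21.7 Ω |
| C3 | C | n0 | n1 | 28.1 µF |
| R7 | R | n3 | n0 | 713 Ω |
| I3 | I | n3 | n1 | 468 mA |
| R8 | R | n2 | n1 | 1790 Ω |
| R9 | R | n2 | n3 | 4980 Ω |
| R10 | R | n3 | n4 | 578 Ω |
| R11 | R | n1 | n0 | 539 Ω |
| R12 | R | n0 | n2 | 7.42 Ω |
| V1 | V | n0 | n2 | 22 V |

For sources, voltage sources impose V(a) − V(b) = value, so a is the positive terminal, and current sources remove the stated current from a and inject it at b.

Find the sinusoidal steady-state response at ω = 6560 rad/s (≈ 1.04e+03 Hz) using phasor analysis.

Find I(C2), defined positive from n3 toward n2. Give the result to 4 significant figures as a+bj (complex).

7.497e-05+0.01206j A

Apply KCL at each of the 4 non-ground nodes and solve the resulting linear system.
Node n1: branches {C1, C3, I3, R8, R11} → V_1 = -1.078-2.361j
Node n2: branches {R1, C1, C2, R2, R4, R8, R9, R12, V1} → V_2 = -22.00+0.000j
Node n3: branches {I1, R1, C2, R3, R4, R5, R6, R7, I3, R9, R10} → V_3 = -4.496-0.1088j
Node n4: branches {I1, R2, I2, R10} → V_4 = -17.02-0.0005321j
Source currents: i(V1)=-4.800-0.2148j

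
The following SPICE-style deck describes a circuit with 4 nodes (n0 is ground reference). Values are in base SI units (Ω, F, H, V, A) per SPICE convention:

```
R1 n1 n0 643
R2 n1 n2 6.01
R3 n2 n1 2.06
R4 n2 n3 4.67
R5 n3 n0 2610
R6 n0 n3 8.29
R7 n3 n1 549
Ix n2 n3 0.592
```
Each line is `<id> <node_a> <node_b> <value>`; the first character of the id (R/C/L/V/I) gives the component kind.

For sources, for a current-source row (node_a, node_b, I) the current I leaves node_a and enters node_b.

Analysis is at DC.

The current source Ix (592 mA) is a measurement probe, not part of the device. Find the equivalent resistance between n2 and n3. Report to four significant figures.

Apply KCL at each of the 3 non-ground nodes and solve the resulting linear system.
Node n1: branches {R1, R2, R3, R7} → V_1 = -2.674
Node n2: branches {R2, R3, R4, Ix} → V_2 = -2.688
Node n3: branches {R4, R5, R6, R7, Ix} → V_3 = 0.03436

R_eq = 4.598 Ω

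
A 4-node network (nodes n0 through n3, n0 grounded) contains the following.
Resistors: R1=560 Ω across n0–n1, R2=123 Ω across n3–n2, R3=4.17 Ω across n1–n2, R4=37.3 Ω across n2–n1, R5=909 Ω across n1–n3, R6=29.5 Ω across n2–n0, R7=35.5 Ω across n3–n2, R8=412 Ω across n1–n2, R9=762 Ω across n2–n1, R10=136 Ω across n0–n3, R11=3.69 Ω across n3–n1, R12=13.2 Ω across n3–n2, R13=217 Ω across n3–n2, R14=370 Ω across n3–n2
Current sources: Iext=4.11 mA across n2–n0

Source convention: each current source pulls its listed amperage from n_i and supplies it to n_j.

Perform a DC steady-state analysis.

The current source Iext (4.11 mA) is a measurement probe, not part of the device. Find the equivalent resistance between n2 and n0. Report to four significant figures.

R_eq = 23.38 Ω

Apply KCL at each of the 3 non-ground nodes and solve the resulting linear system.
Node n1: branches {R1, R3, R4, R5, R8, R9, R11} → V_1 = -0.09427
Node n2: branches {R2, R3, R4, R6, R7, R8, R9, R12, R13, R14, Iext} → V_2 = -0.09609
Node n3: branches {R2, R5, R7, R10, R11, R12, R13, R14} → V_3 = -0.09307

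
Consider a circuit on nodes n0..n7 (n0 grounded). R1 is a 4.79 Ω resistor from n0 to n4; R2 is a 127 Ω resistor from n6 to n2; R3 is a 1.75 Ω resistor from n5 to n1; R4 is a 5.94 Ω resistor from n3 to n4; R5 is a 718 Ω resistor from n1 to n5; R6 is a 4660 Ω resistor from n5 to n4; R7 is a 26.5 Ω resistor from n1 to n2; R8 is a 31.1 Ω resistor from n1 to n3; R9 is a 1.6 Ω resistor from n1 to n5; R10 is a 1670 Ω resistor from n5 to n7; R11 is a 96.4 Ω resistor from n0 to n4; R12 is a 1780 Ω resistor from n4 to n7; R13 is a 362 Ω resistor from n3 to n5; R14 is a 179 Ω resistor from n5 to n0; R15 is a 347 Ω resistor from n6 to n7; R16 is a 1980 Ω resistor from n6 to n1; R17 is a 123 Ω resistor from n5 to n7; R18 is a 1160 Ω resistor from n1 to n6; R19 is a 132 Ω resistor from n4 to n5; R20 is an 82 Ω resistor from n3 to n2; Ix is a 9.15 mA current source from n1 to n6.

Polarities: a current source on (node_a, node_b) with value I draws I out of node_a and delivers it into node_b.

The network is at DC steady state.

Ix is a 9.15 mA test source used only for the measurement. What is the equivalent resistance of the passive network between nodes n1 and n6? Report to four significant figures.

R_eq = 97.02 Ω

Apply KCL at each of the 7 non-ground nodes and solve the resulting linear system.
Node n1: branches {R3, R5, R7, R8, R9, R16, R18, Ix} → V_1 = -0.02620
Node n2: branches {R2, R7, R20} → V_2 = 0.1007
Node n3: branches {R4, R8, R13, R20} → V_3 = 0.001961
Node n4: branches {R1, R4, R6, R11, R12, R19} → V_4 = 0.0006201
Node n5: branches {R3, R5, R6, R9, R10, R13, R14, R17, R19} → V_5 = -0.02432
Node n6: branches {R2, R15, R16, R18, Ix} → V_6 = 0.8615
Node n7: branches {R10, R12, R15, R17} → V_7 = 0.1866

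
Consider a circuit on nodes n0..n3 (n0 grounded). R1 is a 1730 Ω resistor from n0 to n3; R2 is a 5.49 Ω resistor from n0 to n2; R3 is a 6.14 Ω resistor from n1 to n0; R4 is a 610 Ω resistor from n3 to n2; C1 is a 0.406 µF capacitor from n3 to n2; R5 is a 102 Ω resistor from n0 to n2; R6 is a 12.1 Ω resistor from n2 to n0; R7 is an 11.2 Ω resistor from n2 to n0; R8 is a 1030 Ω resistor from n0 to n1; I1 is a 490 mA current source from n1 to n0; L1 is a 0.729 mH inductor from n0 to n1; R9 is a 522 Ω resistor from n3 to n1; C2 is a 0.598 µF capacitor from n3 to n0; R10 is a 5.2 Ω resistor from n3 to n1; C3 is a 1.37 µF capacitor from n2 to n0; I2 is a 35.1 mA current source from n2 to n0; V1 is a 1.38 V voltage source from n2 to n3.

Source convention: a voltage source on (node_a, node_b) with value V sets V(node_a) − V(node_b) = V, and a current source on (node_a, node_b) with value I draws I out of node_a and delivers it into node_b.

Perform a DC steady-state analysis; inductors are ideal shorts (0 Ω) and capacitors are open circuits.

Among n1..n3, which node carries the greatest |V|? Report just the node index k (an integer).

MNA unknowns: 3 node voltages V₁..V_3 plus 2 source currents (L1, V1)
R1: Y=0.0005780 on G[0,3]
R2: Y=0.1821 on G[0,2]
R3: Y=0.1629 on G[1,0]
R4: Y=0.001639 on G[3,2]
C1: Y=0.000 on G[3,2]
R5: Y=0.009804 on G[0,2]
R6: Y=0.08264 on G[2,0]
R7: Y=0.08929 on G[2,0]
R8: Y=0.0009709 on G[0,1]
I1: z[1]−=0.49, z[0]+=0.49
L1: row V0−V1=0, i_L1 at 0,1
R9: Y=0.001916 on G[3,1]
C2: Y=0.000 on G[3,0]
R10: Y=0.1923 on G[3,1]
C3: Y=0.000 on G[2,0]
I2: z[2]−=0.0351, z[0]+=0.0351
V1: row V2−V3=1.38, i_V1 at 2,3
solve → V1=0.000, V2=0.4184, V3=-0.9616
aux → i_L1=0.6768, i_V1=-0.1896

3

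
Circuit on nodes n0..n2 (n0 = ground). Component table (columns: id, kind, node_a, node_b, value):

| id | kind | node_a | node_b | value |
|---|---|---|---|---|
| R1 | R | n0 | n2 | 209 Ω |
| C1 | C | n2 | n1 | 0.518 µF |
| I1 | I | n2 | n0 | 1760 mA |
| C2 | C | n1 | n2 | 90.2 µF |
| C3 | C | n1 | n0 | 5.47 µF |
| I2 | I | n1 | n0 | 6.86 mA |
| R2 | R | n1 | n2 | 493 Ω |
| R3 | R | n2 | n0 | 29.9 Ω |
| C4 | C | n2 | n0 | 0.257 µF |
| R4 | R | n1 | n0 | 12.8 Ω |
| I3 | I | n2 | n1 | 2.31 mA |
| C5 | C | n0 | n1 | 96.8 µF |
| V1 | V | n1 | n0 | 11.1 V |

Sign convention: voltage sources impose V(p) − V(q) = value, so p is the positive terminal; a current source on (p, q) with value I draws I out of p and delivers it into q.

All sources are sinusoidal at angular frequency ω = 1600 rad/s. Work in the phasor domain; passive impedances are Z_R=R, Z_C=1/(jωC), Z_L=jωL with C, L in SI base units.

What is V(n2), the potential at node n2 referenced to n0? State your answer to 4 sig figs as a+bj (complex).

7.211+13.95j V

MNA unknowns: 2 node voltages V₁..V_2 plus 1 source current (V1)
R1: Y=0.004785+0.000j on G[0,2]
C1: Y=0.000+0.0008288j on G[2,1]
I1: z[2]−=1.76, z[0]+=1.76
C2: Y=0.000+0.1443j on G[1,2]
C3: Y=0.000+0.008752j on G[1,0]
I2: z[1]−=0.00686, z[0]+=0.00686
R2: Y=0.002028+0.000j on G[1,2]
R3: Y=0.03344+0.000j on G[2,0]
C4: Y=0.000+0.0004112j on G[2,0]
R4: Y=0.07812+0.000j on G[1,0]
I3: z[2]−=0.00231, z[1]+=0.00231
C5: Y=0.000+0.1549j on G[0,1]
V1: row V1−V0=11.1, i_V1 at 1,0
solve → V1=11.10+0.000j, V2=7.211+13.95j
aux → i_V1=-2.904-2.352j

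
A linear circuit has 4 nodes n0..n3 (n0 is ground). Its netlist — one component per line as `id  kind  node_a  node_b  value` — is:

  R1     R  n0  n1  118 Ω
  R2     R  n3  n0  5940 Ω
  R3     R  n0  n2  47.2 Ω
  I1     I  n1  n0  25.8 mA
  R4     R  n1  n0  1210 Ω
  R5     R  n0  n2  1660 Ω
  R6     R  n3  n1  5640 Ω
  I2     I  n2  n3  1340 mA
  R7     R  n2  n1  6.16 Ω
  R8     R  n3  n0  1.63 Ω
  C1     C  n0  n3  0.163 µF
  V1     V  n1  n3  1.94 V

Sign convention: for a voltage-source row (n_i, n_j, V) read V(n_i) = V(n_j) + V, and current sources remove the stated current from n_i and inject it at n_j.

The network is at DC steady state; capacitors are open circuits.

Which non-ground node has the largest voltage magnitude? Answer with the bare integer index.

2

MNA unknowns: 3 node voltages V₁..V_3 plus 1 source current (V1)
R1: Y=0.008475 on G[0,1]
R2: Y=0.0001684 on G[3,0]
R3: Y=0.02119 on G[0,2]
I1: z[1]−=0.0258, z[0]+=0.0258
R4: Y=0.0008264 on G[1,0]
R5: Y=0.0006024 on G[0,2]
R6: Y=0.0001773 on G[3,1]
I2: z[2]−=1.34, z[3]+=1.34
R7: Y=0.1623 on G[2,1]
R8: Y=0.6135 on G[3,0]
C1: Y=0.000 on G[0,3]
V1: row V1−V3=1.94, i_V1 at 1,3
solve → V1=2.061, V2=-5.461, V3=0.1206
aux → i_V1=-1.266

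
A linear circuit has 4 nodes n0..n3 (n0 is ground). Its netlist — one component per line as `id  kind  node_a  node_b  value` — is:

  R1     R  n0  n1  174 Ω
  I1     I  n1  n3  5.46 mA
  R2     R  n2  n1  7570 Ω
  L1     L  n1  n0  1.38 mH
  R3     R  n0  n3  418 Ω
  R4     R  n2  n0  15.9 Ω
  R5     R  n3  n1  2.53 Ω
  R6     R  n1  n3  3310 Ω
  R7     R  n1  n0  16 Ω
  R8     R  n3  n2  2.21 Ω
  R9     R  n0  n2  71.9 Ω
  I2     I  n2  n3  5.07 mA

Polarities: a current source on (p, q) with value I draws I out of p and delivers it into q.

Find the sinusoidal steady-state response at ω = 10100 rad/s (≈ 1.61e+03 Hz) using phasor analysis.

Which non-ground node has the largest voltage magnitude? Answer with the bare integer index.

MNA unknowns: 3 node voltages V₁..V_3
R1: Y=0.005747+0.000j on G[0,1]
I1: z[1]−=0.00546, z[3]+=0.00546
R2: Y=0.0001321+0.000j on G[2,1]
L1: Y=0.000-0.07175j on G[1,0]
R3: Y=0.002392+0.000j on G[0,3]
R4: Y=0.06289+0.000j on G[2,0]
R5: Y=0.3953+0.000j on G[3,1]
R6: Y=0.0003021+0.000j on G[1,3]
R7: Y=0.06250+0.000j on G[1,0]
R8: Y=0.4525+0.000j on G[3,2]
R9: Y=0.01391+0.000j on G[0,2]
I2: z[2]−=0.00507, z[3]+=0.00507
solve → V1=-0.001040-0.0005905j, V2=0.001087-0.0004308j, V3=0.01248-0.0005038j

3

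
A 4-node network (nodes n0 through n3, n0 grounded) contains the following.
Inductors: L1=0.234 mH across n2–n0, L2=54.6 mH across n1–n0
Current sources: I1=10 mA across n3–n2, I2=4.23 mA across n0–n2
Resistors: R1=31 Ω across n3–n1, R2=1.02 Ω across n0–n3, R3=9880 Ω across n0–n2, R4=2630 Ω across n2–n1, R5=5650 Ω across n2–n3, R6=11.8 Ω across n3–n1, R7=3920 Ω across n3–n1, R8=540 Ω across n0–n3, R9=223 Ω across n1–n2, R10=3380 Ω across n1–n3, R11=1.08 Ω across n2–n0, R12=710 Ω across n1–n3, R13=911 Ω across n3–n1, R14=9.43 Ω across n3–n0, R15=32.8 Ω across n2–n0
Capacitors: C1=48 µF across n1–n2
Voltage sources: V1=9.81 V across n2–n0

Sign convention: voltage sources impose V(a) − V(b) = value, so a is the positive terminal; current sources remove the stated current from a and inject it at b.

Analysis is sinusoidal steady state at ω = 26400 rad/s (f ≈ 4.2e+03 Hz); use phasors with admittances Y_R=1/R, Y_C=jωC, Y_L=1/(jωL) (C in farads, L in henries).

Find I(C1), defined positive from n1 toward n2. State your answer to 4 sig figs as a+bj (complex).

MNA unknowns: 3 node voltages V₁..V_3 plus 1 source current (V1)
L1: Y=0.000-0.1619j on G[2,0]
I1: z[3]−=0.01, z[2]+=0.01
R1: Y=0.03226+0.000j on G[3,1]
R2: Y=0.9804+0.000j on G[0,3]
R3: Y=0.0001012+0.000j on G[0,2]
R4: Y=0.0003802+0.000j on G[2,1]
R5: Y=0.0001770+0.000j on G[2,3]
R6: Y=0.08475+0.000j on G[3,1]
R7: Y=0.0002551+0.000j on G[3,1]
C1: Y=0.000+1.267j on G[1,2]
R8: Y=0.001852+0.000j on G[0,3]
I2: z[0]−=0.00423, z[2]+=0.00423
L2: Y=0.000-0.0006938j on G[1,0]
R9: Y=0.004484+0.000j on G[1,2]
R10: Y=0.0002959+0.000j on G[1,3]
R11: Y=0.9259+0.000j on G[2,0]
R12: Y=0.001408+0.000j on G[1,3]
R13: Y=0.001098+0.000j on G[3,1]
R14: Y=0.1060+0.000j on G[3,0]
R15: Y=0.03049+0.000j on G[2,0]
V1: row V2−V0=9.81, i_V1 at 2,0
solve → V1=9.741+0.8321j, V2=9.810+0.000j, V3=0.9609+0.08266j
aux → i_V1=-10.43+1.505j

-1.054-0.08726j A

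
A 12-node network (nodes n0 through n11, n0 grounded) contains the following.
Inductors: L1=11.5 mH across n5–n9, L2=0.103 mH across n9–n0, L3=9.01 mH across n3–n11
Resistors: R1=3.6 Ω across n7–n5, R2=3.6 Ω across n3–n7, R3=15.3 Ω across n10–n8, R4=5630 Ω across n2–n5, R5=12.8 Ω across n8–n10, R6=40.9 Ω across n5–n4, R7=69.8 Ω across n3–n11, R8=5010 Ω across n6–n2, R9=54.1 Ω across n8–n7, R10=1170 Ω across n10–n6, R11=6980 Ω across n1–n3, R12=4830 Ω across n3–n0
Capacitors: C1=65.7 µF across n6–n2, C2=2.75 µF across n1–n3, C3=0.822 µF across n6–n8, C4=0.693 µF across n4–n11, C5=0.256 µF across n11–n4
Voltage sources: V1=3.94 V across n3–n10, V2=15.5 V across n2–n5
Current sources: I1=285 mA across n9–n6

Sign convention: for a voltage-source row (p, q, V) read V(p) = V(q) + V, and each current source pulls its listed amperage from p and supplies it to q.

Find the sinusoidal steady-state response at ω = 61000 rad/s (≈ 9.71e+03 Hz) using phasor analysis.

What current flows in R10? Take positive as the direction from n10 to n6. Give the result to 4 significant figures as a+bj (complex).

-0.01411+0.003370j A

MNA unknowns: 11 node voltages V₁..V_11 plus 2 source currents (V1, V2)
L1: Y=0.000-0.001426j on G[5,9]
R1: Y=0.2778+0.000j on G[7,5]
L2: Y=0.000-0.1592j on G[9,0]
R2: Y=0.2778+0.000j on G[3,7]
C1: Y=0.000+4.008j on G[6,2]
R3: Y=0.06536+0.000j on G[10,8]
C2: Y=0.000+0.1677j on G[1,3]
R4: Y=0.0001776+0.000j on G[2,5]
C3: Y=0.000+0.05014j on G[6,8]
R5: Y=0.07812+0.000j on G[8,10]
C4: Y=0.000+0.04227j on G[4,11]
R6: Y=0.02445+0.000j on G[5,4]
R7: Y=0.01433+0.000j on G[3,11]
R8: Y=0.0001996+0.000j on G[6,2]
R9: Y=0.01848+0.000j on G[8,7]
R10: Y=0.0008547+0.000j on G[10,6]
R11: Y=0.0001433+0.000j on G[1,3]
L3: Y=0.000-0.001819j on G[3,11]
C5: Y=0.000+0.01562j on G[11,4]
R12: Y=0.0002070+0.000j on G[3,0]
V1: row V3−V10=3.94, i_V1 at 3,10
V2: row V2−V5=15.5, i_V2 at 2,5
I1: z[9]−=0.285, z[6]+=0.285
solve → V1=31.96+199.2j, V2=44.69+195.2j, V3=31.96+199.2j, V4=30.10+196.8j, V5=29.19+195.2j, V6=44.52+195.3j, V7=30.58+197.4j, V8=30.79+203.3j, V9=0.2592-0.04157j, V10=28.02+199.2j, V11=30.76+196.4j
aux → i_V1=-0.4111-0.5775j, i_V2=-0.1326-0.6854j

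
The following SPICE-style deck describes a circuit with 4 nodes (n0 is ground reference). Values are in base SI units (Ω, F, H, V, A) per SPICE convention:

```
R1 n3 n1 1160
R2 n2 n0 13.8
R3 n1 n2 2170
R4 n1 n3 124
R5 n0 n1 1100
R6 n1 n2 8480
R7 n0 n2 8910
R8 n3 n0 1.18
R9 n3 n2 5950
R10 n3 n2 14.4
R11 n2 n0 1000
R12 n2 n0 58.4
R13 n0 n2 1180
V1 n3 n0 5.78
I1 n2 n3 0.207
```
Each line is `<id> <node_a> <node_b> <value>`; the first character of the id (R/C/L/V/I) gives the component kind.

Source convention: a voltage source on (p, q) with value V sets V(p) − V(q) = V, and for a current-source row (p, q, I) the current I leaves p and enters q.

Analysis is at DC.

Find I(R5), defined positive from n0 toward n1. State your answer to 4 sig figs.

-0.004566 A

Apply KCL at each of the 3 non-ground nodes and solve the resulting linear system.
Node n1: branches {R1, R3, R4, R5, R6} → V_1 = 5.022
Node n2: branches {R2, R3, R6, R7, R9, R10, R11, R12, R13, I1} → V_2 = 1.226
Node n3: branches {R1, R4, R8, R9, R10, V1, I1} → V_3 = 5.780
Source currents: i(V1)=-5.015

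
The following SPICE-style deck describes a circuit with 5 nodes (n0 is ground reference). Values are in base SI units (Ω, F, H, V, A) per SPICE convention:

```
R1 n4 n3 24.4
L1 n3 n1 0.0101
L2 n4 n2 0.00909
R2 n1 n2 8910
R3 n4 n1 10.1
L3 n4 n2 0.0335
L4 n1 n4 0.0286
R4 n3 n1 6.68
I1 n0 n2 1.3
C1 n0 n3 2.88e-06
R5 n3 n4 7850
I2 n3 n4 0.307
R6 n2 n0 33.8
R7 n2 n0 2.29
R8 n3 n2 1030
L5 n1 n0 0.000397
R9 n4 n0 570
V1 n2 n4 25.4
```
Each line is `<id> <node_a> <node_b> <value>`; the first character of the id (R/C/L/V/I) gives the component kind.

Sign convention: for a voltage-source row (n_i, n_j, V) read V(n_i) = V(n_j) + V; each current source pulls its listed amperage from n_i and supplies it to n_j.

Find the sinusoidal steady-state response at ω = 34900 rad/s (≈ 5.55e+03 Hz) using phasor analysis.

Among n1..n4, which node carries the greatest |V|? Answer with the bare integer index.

Apply KCL at each of the 4 non-ground nodes and solve the resulting linear system.
Node n1: branches {L1, R2, R3, L4, R4, L5} → V_1 = -17.49+0.2136j
Node n2: branches {L2, R2, L3, I1, R6, R7, R8, V1} → V_2 = 4.644+0.6096j
Node n3: branches {R1, L1, R4, C1, R5, I2, R8} → V_3 = -15.39+8.400j
Node n4: branches {R1, L2, R3, L3, L4, R5, I2, R9, V1} → V_4 = -20.76+0.6096j
Source currents: i(V1)=-0.8872-0.1749j

4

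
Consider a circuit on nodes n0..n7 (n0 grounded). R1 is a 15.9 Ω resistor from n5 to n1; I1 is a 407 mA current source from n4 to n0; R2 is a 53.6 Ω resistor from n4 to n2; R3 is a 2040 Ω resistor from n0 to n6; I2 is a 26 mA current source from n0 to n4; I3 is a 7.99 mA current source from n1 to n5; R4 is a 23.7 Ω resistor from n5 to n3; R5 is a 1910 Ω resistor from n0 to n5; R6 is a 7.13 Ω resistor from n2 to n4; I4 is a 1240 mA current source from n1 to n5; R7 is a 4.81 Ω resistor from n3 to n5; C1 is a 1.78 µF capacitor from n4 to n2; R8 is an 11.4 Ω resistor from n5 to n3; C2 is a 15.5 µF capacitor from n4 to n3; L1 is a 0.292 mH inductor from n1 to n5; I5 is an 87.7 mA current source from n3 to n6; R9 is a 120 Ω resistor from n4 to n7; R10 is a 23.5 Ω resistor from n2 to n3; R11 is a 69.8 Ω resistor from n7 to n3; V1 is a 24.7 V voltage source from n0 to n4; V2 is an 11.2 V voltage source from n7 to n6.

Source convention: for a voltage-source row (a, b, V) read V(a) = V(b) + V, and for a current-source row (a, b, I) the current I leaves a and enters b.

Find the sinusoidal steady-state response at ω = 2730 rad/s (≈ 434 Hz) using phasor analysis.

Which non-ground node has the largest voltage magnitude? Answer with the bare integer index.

6

Apply KCL at each of the 7 non-ground nodes and solve the resulting linear system.
Node n1: branches {R1, I3, I4, L1} → V_1 = -24.82-0.8712j
Node n2: branches {R2, R6, C1, R10} → V_2 = -24.72+0.02619j
Node n3: branches {R4, R7, R8, C2, I5, R10, R11} → V_3 = -24.81+0.1213j
Node n4: branches {I1, R2, I2, R6, C1, C2, R9, V1} → V_4 = -24.70+0.000j
Node n5: branches {R1, I3, R4, R5, I4, R7, R8, L1} → V_5 = -24.77+0.1211j
Node n6: branches {R3, I5, V2} → V_6 = -31.42+0.07509j
Node n7: branches {R9, R11, V2} → V_7 = -20.22+0.07509j
Source currents: i(V1)=0.3526+0.0001002j, i(V2)=-0.1031+3.681e-05j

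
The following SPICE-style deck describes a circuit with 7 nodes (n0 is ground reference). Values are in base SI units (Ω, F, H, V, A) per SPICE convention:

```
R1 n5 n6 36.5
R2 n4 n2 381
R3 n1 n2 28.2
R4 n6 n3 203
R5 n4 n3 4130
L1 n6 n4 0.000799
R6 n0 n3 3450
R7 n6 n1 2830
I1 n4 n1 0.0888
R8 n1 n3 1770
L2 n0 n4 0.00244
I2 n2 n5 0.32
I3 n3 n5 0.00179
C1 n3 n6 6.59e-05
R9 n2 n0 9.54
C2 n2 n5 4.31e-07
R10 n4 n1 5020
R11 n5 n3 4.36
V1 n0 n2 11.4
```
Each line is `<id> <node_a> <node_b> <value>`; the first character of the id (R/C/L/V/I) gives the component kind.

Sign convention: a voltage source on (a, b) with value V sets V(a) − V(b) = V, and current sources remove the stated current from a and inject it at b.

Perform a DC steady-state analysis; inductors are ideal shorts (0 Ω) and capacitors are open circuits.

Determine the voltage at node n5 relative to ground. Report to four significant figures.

Element admittances at DC:
  Y(R1) = 0.02740 S between n5,n6
  Y(R2) = 0.002625 S between n4,n2
  Y(R3) = 0.03546 S between n1,n2
  Y(R4) = 0.004926 S between n6,n3
  Y(R5) = 0.0002421 S between n4,n3
  L1: short n6↔n4 (DC inductor)
  Y(R6) = 0.0002899 S between n0,n3
  Y(R7) = 0.0003534 S between n6,n1
  I1: injects 0.0888 A into n1 (from n4)
  Y(R8) = 0.0005650 S between n1,n3
  L2: short n0↔n4 (DC inductor)
  I2: injects 0.32 A into n5 (from n2)
  I3: injects 0.00179 A into n5 (from n3)
  Y(C1) = 0.000 S between n3,n6
  Y(R9) = 0.1048 S between n2,n0
  Y(C2) = 0.000 S between n2,n5
  Y(R10) = 0.0001992 S between n4,n1
  Y(R11) = 0.2294 S between n5,n3
  V1: constraint V(n0)−V(n2) = 11.4
Assemble and solve the 9×9 MNA system:
  V(n1)=-8.482  V(n2)=-11.40  V(n3)=9.210  V(n4)=0.000  V(n5)=9.480  V(n6)=0.000
  i(L1)=0.3021  i(L2)=-0.1839  i(V1)=-1.008

9.480 V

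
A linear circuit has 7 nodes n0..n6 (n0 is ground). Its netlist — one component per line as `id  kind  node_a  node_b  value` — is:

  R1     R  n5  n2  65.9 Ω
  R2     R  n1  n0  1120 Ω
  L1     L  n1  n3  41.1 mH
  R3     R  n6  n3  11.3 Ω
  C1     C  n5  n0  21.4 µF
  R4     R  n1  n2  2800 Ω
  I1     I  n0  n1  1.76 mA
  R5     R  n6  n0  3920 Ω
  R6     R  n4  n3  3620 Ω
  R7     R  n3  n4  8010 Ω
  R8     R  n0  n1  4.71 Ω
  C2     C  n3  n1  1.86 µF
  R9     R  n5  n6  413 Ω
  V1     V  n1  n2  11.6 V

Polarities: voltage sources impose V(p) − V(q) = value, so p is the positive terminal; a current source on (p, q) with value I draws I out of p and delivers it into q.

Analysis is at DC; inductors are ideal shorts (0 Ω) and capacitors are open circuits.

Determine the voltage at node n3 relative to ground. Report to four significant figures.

Apply KCL at each of the 6 non-ground nodes and solve the resulting linear system.
Node n1: branches {R2, L1, R4, I1, R8, C2, V1} → V_1 = 0.008564
Node n2: branches {R1, R4, V1} → V_2 = -11.59
Node n3: branches {L1, R3, R6, R7, C2} → V_3 = 0.008564
Node n4: branches {R6, R7} → V_4 = 0.008564
Node n5: branches {R1, C1, R9} → V_5 = -10.03
Node n6: branches {R3, R5, R9} → V_6 = -0.2581
Source currents: i(L1)=0.02360, i(V1)=-0.02781

0.008564 V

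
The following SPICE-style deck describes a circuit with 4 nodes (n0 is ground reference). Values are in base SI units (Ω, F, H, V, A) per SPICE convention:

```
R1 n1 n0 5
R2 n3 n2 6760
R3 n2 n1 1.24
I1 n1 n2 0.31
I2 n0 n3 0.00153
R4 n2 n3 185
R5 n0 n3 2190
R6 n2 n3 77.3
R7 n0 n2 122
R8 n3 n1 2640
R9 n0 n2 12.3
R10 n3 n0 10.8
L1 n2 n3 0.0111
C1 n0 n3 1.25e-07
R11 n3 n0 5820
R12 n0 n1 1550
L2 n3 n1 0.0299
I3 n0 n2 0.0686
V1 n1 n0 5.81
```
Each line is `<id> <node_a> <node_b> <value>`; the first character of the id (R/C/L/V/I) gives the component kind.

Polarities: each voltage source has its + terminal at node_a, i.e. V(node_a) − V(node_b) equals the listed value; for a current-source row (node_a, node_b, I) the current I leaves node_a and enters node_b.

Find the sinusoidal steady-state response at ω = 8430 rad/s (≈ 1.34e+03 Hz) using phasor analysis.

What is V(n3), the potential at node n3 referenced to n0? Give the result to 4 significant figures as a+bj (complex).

MNA unknowns: 3 node voltages V₁..V_3 plus 1 source current (V1)
R1: Y=0.2000+0.000j on G[1,0]
R2: Y=0.0001479+0.000j on G[3,2]
R3: Y=0.8065+0.000j on G[2,1]
I1: z[1]−=0.31, z[2]+=0.31
I2: z[0]−=0.00153, z[3]+=0.00153
R4: Y=0.005405+0.000j on G[2,3]
R5: Y=0.0004566+0.000j on G[0,3]
R6: Y=0.01294+0.000j on G[2,3]
R7: Y=0.008197+0.000j on G[0,2]
R8: Y=0.0003788+0.000j on G[3,1]
R9: Y=0.08130+0.000j on G[0,2]
R10: Y=0.09259+0.000j on G[3,0]
L1: Y=0.000-0.01069j on G[2,3]
C1: Y=0.000+0.001054j on G[0,3]
R11: Y=0.0001718+0.000j on G[3,0]
R12: Y=0.0006452+0.000j on G[0,1]
L2: Y=0.000-0.003967j on G[3,1]
I3: z[0]−=0.0686, z[2]+=0.0686
V1: row V1−V0=5.81, i_V1 at 1,0
solve → V1=5.810+0.000j, V2=5.551+0.04068j, V3=1.026-0.6037j
aux → i_V1=-1.689+0.05155j

1.026-0.6037j V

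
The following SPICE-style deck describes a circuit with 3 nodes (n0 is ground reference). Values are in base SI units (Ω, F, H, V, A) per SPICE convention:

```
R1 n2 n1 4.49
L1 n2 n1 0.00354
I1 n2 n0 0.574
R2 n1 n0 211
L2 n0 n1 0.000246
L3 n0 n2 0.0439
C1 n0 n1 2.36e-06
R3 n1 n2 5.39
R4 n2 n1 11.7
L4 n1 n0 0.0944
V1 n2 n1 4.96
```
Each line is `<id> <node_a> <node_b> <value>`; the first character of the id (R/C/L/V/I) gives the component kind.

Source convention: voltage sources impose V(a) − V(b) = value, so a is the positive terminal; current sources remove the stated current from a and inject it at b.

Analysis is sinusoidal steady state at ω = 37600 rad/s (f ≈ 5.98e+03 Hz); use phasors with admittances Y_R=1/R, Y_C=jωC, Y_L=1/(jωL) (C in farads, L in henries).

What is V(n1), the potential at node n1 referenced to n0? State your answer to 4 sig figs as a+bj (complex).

-6.422-26.82j V

Element admittances at ω=37600 rad/s:
  Y(R1) = 0.2227+0.000j S between n2,n1
  Y(L1) = 0.000-0.007513j S between n2,n1
  I1: injects 0.574 A into n0 (from n2)
  Y(R2) = 0.004739+0.000j S between n1,n0
  Y(L2) = 0.000-0.1081j S between n0,n1
  Y(L3) = 0.000-0.0006058j S between n0,n2
  Y(C1) = 0.000+0.08874j S between n0,n1
  Y(R3) = 0.1855+0.000j S between n1,n2
  Y(R4) = 0.08547+0.000j S between n2,n1
  Y(L4) = 0.000-0.0002817j S between n1,n0
  V1: constraint V(n2)−V(n1) = 4.96
Assemble and solve the 3×3 MNA system:
  V(n1)=-6.422-26.82j  V(n2)=-1.462-26.82j
  i(V1)=-3.007+0.03638j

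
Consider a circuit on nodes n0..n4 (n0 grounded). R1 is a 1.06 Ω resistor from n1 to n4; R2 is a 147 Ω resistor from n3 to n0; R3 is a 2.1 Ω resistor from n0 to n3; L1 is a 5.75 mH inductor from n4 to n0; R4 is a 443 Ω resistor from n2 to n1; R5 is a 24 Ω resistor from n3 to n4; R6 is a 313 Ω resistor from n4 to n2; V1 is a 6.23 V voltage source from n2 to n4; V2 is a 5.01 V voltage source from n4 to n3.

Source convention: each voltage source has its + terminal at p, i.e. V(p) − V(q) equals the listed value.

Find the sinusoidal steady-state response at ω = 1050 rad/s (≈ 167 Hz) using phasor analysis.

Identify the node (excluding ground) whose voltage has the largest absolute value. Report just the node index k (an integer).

2

Apply KCL at each of the 4 non-ground nodes and solve the resulting linear system.
Node n1: branches {R1, R4} → V_1 = 4.498+1.537j
Node n2: branches {R4, R6, V1} → V_2 = 10.71+1.537j
Node n3: branches {R2, R3, R5, V2} → V_3 = -0.5272+1.537j
Node n4: branches {R1, L1, R5, R6, V1, V2} → V_4 = 4.483+1.537j
Source currents: i(V1)=-0.03393+0.000j, i(V2)=-0.4634+0.7425j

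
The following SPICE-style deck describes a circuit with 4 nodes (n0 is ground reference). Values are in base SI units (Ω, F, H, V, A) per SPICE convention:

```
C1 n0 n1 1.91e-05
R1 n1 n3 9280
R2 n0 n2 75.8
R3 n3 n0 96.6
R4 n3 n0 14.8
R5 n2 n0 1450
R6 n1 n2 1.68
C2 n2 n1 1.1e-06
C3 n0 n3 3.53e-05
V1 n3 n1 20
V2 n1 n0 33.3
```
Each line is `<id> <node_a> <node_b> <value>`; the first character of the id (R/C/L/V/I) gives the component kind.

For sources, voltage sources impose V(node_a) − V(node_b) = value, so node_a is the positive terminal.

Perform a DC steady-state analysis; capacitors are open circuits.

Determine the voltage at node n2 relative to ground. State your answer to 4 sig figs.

32.54 V

Element admittances at DC:
  Y(C1) = 0.000 S between n0,n1
  Y(R1) = 0.0001078 S between n1,n3
  Y(R2) = 0.01319 S between n0,n2
  Y(R3) = 0.01035 S between n3,n0
  Y(R4) = 0.06757 S between n3,n0
  Y(R5) = 0.0006897 S between n2,n0
  Y(R6) = 0.5952 S between n1,n2
  Y(C2) = 0.000 S between n2,n1
  Y(C3) = 0.000 S between n0,n3
  V1: constraint V(n3)−V(n1) = 20
  V2: constraint V(n1)−V(n0) = 33.3
Assemble and solve the 5×5 MNA system:
  V(n1)=33.30  V(n2)=32.54  V(n3)=53.30
  i(V1)=-4.155  i(V2)=-4.605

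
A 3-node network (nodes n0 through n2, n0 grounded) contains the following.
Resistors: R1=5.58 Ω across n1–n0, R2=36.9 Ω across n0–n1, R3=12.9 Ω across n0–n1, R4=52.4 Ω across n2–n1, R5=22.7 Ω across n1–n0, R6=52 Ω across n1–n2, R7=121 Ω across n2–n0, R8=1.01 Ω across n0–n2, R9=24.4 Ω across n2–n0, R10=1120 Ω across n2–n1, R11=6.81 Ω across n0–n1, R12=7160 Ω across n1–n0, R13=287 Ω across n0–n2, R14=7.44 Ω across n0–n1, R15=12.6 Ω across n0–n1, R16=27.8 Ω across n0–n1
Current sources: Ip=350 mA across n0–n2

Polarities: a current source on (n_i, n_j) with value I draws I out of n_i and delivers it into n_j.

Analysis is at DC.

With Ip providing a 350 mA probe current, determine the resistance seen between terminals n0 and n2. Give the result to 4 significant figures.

Element admittances at DC:
  Y(R1) = 0.1792 S between n1,n0
  Y(R2) = 0.02710 S between n0,n1
  Y(R3) = 0.07752 S between n0,n1
  Y(R4) = 0.01908 S between n2,n1
  Y(R5) = 0.04405 S between n1,n0
  Y(R6) = 0.01923 S between n1,n2
  Y(R7) = 0.008264 S between n2,n0
  Y(R8) = 0.9901 S between n0,n2
  Y(R9) = 0.04098 S between n2,n0
  Y(R10) = 0.0008929 S between n2,n1
  Y(R11) = 0.1468 S between n0,n1
  Y(R12) = 0.0001397 S between n1,n0
  Y(R13) = 0.003484 S between n0,n2
  Y(R14) = 0.1344 S between n0,n1
  Y(R15) = 0.07937 S between n0,n1
  Y(R16) = 0.03597 S between n0,n1
  Ip: injects 0.35 A into n2 (from n0)
Assemble and solve the 2×2 MNA system:
  V(n1)=0.01663  V(n2)=0.3241

R_eq = 0.9259 Ω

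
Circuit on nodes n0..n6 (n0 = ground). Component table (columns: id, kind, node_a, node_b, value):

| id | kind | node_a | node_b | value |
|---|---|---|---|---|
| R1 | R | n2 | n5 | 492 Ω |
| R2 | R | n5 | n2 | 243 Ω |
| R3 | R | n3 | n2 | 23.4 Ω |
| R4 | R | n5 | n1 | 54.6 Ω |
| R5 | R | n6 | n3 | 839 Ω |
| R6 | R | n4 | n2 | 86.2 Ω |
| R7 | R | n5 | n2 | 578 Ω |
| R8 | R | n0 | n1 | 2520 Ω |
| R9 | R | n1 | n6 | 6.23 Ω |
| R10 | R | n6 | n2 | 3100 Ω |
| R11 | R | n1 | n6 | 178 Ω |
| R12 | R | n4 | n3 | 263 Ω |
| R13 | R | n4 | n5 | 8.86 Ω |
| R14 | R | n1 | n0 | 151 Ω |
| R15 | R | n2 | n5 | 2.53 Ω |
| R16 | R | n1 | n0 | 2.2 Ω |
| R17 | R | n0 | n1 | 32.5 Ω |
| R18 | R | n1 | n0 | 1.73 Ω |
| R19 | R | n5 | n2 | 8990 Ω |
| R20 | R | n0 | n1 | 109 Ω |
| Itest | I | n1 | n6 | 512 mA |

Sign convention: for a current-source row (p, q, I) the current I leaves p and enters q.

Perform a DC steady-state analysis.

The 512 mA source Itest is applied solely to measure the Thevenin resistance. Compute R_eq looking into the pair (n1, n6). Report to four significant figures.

Element admittances at DC:
  Y(R1) = 0.002033 S between n2,n5
  Y(R2) = 0.004115 S between n5,n2
  Y(R3) = 0.04274 S between n3,n2
  Y(R4) = 0.01832 S between n5,n1
  Y(R5) = 0.001192 S between n6,n3
  Y(R6) = 0.01160 S between n4,n2
  Y(R7) = 0.001730 S between n5,n2
  Y(R8) = 0.0003968 S between n0,n1
  Y(R9) = 0.1605 S between n1,n6
  Y(R10) = 0.0003226 S between n6,n2
  Y(R11) = 0.005618 S between n1,n6
  Y(R12) = 0.003802 S between n4,n3
  Y(R13) = 0.1129 S between n4,n5
  Y(R14) = 0.006623 S between n1,n0
  Y(R15) = 0.3953 S between n2,n5
  Y(R16) = 0.4545 S between n1,n0
  Y(R17) = 0.03077 S between n0,n1
  Y(R18) = 0.5780 S between n1,n0
  Y(R19) = 0.0001112 S between n5,n2
  Y(R20) = 0.009174 S between n0,n1
  Itest: injects 0.512 A into n6 (from n1)
Assemble and solve the 6×6 MNA system:
  V(n1)=0.000  V(n2)=0.2380  V(n3)=0.3079  V(n4)=0.2317  V(n5)=0.2285  V(n6)=3.057

R_eq = 5.970 Ω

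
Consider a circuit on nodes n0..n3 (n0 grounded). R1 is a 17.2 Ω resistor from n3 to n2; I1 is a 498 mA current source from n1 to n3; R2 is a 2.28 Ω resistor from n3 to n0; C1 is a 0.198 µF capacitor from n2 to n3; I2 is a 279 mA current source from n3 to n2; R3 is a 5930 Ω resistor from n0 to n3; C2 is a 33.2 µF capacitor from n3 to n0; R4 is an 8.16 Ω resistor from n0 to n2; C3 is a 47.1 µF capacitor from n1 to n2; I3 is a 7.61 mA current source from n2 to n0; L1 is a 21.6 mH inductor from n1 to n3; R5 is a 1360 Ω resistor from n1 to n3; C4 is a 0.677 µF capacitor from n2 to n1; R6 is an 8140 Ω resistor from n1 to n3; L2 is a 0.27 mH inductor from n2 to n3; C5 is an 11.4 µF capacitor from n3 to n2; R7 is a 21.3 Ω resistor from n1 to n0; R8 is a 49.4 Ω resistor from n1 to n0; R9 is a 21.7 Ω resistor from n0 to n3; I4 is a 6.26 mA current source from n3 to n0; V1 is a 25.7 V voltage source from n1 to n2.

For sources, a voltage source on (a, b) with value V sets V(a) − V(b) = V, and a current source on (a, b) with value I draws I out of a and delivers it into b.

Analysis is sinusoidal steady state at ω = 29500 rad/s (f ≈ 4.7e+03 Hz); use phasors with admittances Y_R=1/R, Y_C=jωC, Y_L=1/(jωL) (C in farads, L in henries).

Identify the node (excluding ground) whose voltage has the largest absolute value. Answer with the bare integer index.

1

Apply KCL at each of the 3 non-ground nodes and solve the resulting linear system.
Node n1: branches {I1, C3, L1, R5, C4, R6, R7, R8, V1} → V_1 = 20.59+3.866j
Node n2: branches {R1, C1, I2, R4, C3, I3, C4, L2, C5, V1} → V_2 = -5.107+3.866j
Node n3: branches {R1, I1, R2, C1, I2, R3, C2, L1, R5, R6, L2, C5, R9, I4} → V_3 = -0.9148+0.3351j
Source currents: i(V1)=-1.906-36.45j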